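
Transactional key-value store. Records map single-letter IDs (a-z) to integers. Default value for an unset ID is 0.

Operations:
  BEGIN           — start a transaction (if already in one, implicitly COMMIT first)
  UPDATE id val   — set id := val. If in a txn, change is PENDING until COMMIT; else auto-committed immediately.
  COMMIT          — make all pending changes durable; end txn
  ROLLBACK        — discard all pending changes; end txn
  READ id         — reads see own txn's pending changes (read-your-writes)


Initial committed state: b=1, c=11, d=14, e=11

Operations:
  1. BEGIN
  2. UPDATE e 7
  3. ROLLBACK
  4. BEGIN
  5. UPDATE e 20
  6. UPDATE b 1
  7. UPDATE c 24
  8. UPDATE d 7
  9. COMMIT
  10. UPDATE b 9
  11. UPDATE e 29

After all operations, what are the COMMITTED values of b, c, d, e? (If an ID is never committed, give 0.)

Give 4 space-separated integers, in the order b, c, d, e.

Answer: 9 24 7 29

Derivation:
Initial committed: {b=1, c=11, d=14, e=11}
Op 1: BEGIN: in_txn=True, pending={}
Op 2: UPDATE e=7 (pending; pending now {e=7})
Op 3: ROLLBACK: discarded pending ['e']; in_txn=False
Op 4: BEGIN: in_txn=True, pending={}
Op 5: UPDATE e=20 (pending; pending now {e=20})
Op 6: UPDATE b=1 (pending; pending now {b=1, e=20})
Op 7: UPDATE c=24 (pending; pending now {b=1, c=24, e=20})
Op 8: UPDATE d=7 (pending; pending now {b=1, c=24, d=7, e=20})
Op 9: COMMIT: merged ['b', 'c', 'd', 'e'] into committed; committed now {b=1, c=24, d=7, e=20}
Op 10: UPDATE b=9 (auto-commit; committed b=9)
Op 11: UPDATE e=29 (auto-commit; committed e=29)
Final committed: {b=9, c=24, d=7, e=29}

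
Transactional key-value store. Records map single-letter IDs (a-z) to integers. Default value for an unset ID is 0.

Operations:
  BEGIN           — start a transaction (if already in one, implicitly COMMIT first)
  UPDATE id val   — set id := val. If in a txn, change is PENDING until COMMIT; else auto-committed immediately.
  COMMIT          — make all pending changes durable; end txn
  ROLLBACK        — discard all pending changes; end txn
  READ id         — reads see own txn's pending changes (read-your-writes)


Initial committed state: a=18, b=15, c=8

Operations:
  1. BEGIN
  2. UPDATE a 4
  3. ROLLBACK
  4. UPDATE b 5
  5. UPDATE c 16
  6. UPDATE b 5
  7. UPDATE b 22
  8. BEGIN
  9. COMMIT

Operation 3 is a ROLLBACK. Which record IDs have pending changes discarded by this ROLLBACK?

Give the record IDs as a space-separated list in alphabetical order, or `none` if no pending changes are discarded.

Initial committed: {a=18, b=15, c=8}
Op 1: BEGIN: in_txn=True, pending={}
Op 2: UPDATE a=4 (pending; pending now {a=4})
Op 3: ROLLBACK: discarded pending ['a']; in_txn=False
Op 4: UPDATE b=5 (auto-commit; committed b=5)
Op 5: UPDATE c=16 (auto-commit; committed c=16)
Op 6: UPDATE b=5 (auto-commit; committed b=5)
Op 7: UPDATE b=22 (auto-commit; committed b=22)
Op 8: BEGIN: in_txn=True, pending={}
Op 9: COMMIT: merged [] into committed; committed now {a=18, b=22, c=16}
ROLLBACK at op 3 discards: ['a']

Answer: a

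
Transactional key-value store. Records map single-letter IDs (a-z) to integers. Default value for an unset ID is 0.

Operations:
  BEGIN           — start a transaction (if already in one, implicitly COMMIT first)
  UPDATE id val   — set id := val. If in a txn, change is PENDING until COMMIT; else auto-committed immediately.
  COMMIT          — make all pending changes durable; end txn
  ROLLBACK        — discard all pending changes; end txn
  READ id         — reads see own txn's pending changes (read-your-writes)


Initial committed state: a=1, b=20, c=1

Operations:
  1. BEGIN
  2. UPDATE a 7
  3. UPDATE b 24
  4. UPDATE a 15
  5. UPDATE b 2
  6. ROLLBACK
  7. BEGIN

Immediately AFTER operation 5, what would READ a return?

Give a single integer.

Answer: 15

Derivation:
Initial committed: {a=1, b=20, c=1}
Op 1: BEGIN: in_txn=True, pending={}
Op 2: UPDATE a=7 (pending; pending now {a=7})
Op 3: UPDATE b=24 (pending; pending now {a=7, b=24})
Op 4: UPDATE a=15 (pending; pending now {a=15, b=24})
Op 5: UPDATE b=2 (pending; pending now {a=15, b=2})
After op 5: visible(a) = 15 (pending={a=15, b=2}, committed={a=1, b=20, c=1})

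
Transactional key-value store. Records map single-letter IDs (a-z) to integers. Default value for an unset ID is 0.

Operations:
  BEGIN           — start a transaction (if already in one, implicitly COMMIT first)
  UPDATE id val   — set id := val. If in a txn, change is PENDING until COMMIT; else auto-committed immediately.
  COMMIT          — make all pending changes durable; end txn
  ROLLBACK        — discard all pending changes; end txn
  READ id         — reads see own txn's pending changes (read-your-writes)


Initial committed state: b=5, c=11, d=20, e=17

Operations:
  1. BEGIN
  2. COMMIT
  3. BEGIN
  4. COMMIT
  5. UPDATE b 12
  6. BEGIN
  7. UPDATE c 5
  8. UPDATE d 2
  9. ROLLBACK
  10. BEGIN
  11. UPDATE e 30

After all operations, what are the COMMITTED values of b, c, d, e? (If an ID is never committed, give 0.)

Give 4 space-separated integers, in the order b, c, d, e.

Answer: 12 11 20 17

Derivation:
Initial committed: {b=5, c=11, d=20, e=17}
Op 1: BEGIN: in_txn=True, pending={}
Op 2: COMMIT: merged [] into committed; committed now {b=5, c=11, d=20, e=17}
Op 3: BEGIN: in_txn=True, pending={}
Op 4: COMMIT: merged [] into committed; committed now {b=5, c=11, d=20, e=17}
Op 5: UPDATE b=12 (auto-commit; committed b=12)
Op 6: BEGIN: in_txn=True, pending={}
Op 7: UPDATE c=5 (pending; pending now {c=5})
Op 8: UPDATE d=2 (pending; pending now {c=5, d=2})
Op 9: ROLLBACK: discarded pending ['c', 'd']; in_txn=False
Op 10: BEGIN: in_txn=True, pending={}
Op 11: UPDATE e=30 (pending; pending now {e=30})
Final committed: {b=12, c=11, d=20, e=17}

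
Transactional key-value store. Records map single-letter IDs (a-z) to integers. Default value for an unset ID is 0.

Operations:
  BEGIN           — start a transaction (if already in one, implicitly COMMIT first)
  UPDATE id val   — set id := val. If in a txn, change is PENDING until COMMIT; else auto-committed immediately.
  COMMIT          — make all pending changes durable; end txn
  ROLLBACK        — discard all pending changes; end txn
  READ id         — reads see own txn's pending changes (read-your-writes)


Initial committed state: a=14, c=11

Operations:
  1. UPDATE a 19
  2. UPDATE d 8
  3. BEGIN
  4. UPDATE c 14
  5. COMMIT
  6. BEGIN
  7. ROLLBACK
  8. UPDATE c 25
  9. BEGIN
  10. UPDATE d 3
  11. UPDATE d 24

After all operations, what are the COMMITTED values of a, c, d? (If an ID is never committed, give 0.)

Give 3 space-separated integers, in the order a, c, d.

Initial committed: {a=14, c=11}
Op 1: UPDATE a=19 (auto-commit; committed a=19)
Op 2: UPDATE d=8 (auto-commit; committed d=8)
Op 3: BEGIN: in_txn=True, pending={}
Op 4: UPDATE c=14 (pending; pending now {c=14})
Op 5: COMMIT: merged ['c'] into committed; committed now {a=19, c=14, d=8}
Op 6: BEGIN: in_txn=True, pending={}
Op 7: ROLLBACK: discarded pending []; in_txn=False
Op 8: UPDATE c=25 (auto-commit; committed c=25)
Op 9: BEGIN: in_txn=True, pending={}
Op 10: UPDATE d=3 (pending; pending now {d=3})
Op 11: UPDATE d=24 (pending; pending now {d=24})
Final committed: {a=19, c=25, d=8}

Answer: 19 25 8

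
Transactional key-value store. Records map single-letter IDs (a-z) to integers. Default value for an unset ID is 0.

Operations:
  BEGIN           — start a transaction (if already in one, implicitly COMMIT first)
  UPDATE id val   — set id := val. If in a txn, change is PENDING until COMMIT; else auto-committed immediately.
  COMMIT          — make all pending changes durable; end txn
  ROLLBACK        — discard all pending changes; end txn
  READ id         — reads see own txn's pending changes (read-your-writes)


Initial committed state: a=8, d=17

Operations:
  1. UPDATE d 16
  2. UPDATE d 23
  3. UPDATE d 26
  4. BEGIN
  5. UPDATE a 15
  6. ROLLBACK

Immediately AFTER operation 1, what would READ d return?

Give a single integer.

Initial committed: {a=8, d=17}
Op 1: UPDATE d=16 (auto-commit; committed d=16)
After op 1: visible(d) = 16 (pending={}, committed={a=8, d=16})

Answer: 16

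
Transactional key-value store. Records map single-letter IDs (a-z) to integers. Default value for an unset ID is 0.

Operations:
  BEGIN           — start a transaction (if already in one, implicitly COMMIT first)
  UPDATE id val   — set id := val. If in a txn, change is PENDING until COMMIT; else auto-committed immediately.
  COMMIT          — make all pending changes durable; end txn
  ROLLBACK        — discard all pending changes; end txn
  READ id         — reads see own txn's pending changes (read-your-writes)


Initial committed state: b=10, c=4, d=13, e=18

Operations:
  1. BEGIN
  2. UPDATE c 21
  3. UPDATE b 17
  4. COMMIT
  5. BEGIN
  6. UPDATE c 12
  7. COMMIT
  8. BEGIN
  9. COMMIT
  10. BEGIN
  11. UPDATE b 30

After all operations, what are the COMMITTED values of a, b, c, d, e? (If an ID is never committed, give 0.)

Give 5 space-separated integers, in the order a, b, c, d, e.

Answer: 0 17 12 13 18

Derivation:
Initial committed: {b=10, c=4, d=13, e=18}
Op 1: BEGIN: in_txn=True, pending={}
Op 2: UPDATE c=21 (pending; pending now {c=21})
Op 3: UPDATE b=17 (pending; pending now {b=17, c=21})
Op 4: COMMIT: merged ['b', 'c'] into committed; committed now {b=17, c=21, d=13, e=18}
Op 5: BEGIN: in_txn=True, pending={}
Op 6: UPDATE c=12 (pending; pending now {c=12})
Op 7: COMMIT: merged ['c'] into committed; committed now {b=17, c=12, d=13, e=18}
Op 8: BEGIN: in_txn=True, pending={}
Op 9: COMMIT: merged [] into committed; committed now {b=17, c=12, d=13, e=18}
Op 10: BEGIN: in_txn=True, pending={}
Op 11: UPDATE b=30 (pending; pending now {b=30})
Final committed: {b=17, c=12, d=13, e=18}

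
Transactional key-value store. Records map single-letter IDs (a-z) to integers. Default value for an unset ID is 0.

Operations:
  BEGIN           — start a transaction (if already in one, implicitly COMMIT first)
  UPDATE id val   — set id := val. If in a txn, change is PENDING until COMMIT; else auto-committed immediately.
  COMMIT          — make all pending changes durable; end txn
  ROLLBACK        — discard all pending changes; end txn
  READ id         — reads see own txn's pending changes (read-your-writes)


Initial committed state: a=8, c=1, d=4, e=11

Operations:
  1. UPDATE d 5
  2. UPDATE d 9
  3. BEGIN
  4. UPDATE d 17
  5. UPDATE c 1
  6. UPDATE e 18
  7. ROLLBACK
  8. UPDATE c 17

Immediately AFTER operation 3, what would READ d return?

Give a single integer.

Answer: 9

Derivation:
Initial committed: {a=8, c=1, d=4, e=11}
Op 1: UPDATE d=5 (auto-commit; committed d=5)
Op 2: UPDATE d=9 (auto-commit; committed d=9)
Op 3: BEGIN: in_txn=True, pending={}
After op 3: visible(d) = 9 (pending={}, committed={a=8, c=1, d=9, e=11})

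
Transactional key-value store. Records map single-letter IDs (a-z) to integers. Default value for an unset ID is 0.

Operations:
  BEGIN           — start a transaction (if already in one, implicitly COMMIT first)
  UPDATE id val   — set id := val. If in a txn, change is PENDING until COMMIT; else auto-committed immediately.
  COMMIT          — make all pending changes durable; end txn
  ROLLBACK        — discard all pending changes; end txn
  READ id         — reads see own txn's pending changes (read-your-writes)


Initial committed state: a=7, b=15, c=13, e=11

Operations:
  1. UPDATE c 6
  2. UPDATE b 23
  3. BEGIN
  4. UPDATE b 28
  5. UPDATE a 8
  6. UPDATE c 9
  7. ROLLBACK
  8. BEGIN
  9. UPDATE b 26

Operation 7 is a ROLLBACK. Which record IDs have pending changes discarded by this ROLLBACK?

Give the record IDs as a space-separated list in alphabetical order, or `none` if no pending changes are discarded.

Initial committed: {a=7, b=15, c=13, e=11}
Op 1: UPDATE c=6 (auto-commit; committed c=6)
Op 2: UPDATE b=23 (auto-commit; committed b=23)
Op 3: BEGIN: in_txn=True, pending={}
Op 4: UPDATE b=28 (pending; pending now {b=28})
Op 5: UPDATE a=8 (pending; pending now {a=8, b=28})
Op 6: UPDATE c=9 (pending; pending now {a=8, b=28, c=9})
Op 7: ROLLBACK: discarded pending ['a', 'b', 'c']; in_txn=False
Op 8: BEGIN: in_txn=True, pending={}
Op 9: UPDATE b=26 (pending; pending now {b=26})
ROLLBACK at op 7 discards: ['a', 'b', 'c']

Answer: a b c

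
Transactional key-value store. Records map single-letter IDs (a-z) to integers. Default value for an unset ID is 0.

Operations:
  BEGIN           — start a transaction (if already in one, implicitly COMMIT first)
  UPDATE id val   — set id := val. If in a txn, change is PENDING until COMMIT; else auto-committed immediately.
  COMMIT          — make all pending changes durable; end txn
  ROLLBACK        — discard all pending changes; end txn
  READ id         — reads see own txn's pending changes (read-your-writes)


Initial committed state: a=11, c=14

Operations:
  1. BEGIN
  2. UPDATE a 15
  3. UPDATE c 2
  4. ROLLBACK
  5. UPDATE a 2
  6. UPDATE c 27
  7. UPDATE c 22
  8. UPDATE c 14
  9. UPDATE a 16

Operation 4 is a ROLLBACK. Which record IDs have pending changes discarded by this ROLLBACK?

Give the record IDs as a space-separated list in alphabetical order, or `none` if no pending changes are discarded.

Answer: a c

Derivation:
Initial committed: {a=11, c=14}
Op 1: BEGIN: in_txn=True, pending={}
Op 2: UPDATE a=15 (pending; pending now {a=15})
Op 3: UPDATE c=2 (pending; pending now {a=15, c=2})
Op 4: ROLLBACK: discarded pending ['a', 'c']; in_txn=False
Op 5: UPDATE a=2 (auto-commit; committed a=2)
Op 6: UPDATE c=27 (auto-commit; committed c=27)
Op 7: UPDATE c=22 (auto-commit; committed c=22)
Op 8: UPDATE c=14 (auto-commit; committed c=14)
Op 9: UPDATE a=16 (auto-commit; committed a=16)
ROLLBACK at op 4 discards: ['a', 'c']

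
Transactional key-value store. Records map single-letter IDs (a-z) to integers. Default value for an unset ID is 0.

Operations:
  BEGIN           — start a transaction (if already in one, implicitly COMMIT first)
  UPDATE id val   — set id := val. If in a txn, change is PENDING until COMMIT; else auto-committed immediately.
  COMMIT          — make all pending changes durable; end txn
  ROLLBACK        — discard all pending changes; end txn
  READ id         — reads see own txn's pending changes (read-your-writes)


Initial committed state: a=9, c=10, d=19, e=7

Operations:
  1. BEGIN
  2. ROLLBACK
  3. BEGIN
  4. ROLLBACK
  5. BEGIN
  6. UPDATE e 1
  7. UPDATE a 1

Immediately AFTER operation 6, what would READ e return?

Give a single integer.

Answer: 1

Derivation:
Initial committed: {a=9, c=10, d=19, e=7}
Op 1: BEGIN: in_txn=True, pending={}
Op 2: ROLLBACK: discarded pending []; in_txn=False
Op 3: BEGIN: in_txn=True, pending={}
Op 4: ROLLBACK: discarded pending []; in_txn=False
Op 5: BEGIN: in_txn=True, pending={}
Op 6: UPDATE e=1 (pending; pending now {e=1})
After op 6: visible(e) = 1 (pending={e=1}, committed={a=9, c=10, d=19, e=7})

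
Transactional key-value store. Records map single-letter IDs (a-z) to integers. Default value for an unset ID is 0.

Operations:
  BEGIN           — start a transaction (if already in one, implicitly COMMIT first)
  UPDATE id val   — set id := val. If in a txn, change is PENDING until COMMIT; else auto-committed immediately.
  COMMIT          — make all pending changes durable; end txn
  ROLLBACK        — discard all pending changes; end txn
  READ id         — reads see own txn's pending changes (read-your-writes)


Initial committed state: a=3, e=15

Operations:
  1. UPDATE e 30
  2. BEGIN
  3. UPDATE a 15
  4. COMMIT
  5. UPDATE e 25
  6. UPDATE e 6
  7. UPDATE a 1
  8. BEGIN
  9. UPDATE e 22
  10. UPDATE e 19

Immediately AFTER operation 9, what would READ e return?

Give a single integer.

Initial committed: {a=3, e=15}
Op 1: UPDATE e=30 (auto-commit; committed e=30)
Op 2: BEGIN: in_txn=True, pending={}
Op 3: UPDATE a=15 (pending; pending now {a=15})
Op 4: COMMIT: merged ['a'] into committed; committed now {a=15, e=30}
Op 5: UPDATE e=25 (auto-commit; committed e=25)
Op 6: UPDATE e=6 (auto-commit; committed e=6)
Op 7: UPDATE a=1 (auto-commit; committed a=1)
Op 8: BEGIN: in_txn=True, pending={}
Op 9: UPDATE e=22 (pending; pending now {e=22})
After op 9: visible(e) = 22 (pending={e=22}, committed={a=1, e=6})

Answer: 22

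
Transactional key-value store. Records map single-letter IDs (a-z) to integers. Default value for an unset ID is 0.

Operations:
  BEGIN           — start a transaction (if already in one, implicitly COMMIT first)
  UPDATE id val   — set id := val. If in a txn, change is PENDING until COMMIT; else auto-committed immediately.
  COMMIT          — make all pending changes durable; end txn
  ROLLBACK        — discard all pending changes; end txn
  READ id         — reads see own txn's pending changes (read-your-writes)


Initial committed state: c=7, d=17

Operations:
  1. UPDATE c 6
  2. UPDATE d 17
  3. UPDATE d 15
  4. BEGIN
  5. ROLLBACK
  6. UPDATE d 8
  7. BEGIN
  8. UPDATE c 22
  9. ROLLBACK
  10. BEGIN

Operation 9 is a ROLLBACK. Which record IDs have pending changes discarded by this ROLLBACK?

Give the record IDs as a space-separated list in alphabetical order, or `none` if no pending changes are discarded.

Initial committed: {c=7, d=17}
Op 1: UPDATE c=6 (auto-commit; committed c=6)
Op 2: UPDATE d=17 (auto-commit; committed d=17)
Op 3: UPDATE d=15 (auto-commit; committed d=15)
Op 4: BEGIN: in_txn=True, pending={}
Op 5: ROLLBACK: discarded pending []; in_txn=False
Op 6: UPDATE d=8 (auto-commit; committed d=8)
Op 7: BEGIN: in_txn=True, pending={}
Op 8: UPDATE c=22 (pending; pending now {c=22})
Op 9: ROLLBACK: discarded pending ['c']; in_txn=False
Op 10: BEGIN: in_txn=True, pending={}
ROLLBACK at op 9 discards: ['c']

Answer: c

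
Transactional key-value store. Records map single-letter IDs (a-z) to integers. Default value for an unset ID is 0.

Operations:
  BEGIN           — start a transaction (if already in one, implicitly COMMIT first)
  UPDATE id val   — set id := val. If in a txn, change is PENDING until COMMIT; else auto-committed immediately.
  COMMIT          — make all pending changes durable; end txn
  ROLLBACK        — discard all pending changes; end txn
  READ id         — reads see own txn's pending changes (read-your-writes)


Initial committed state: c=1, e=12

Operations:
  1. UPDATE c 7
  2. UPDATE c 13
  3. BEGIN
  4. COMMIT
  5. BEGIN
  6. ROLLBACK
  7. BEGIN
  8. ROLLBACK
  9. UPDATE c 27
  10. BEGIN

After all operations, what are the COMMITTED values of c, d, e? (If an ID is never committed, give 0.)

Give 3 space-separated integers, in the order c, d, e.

Initial committed: {c=1, e=12}
Op 1: UPDATE c=7 (auto-commit; committed c=7)
Op 2: UPDATE c=13 (auto-commit; committed c=13)
Op 3: BEGIN: in_txn=True, pending={}
Op 4: COMMIT: merged [] into committed; committed now {c=13, e=12}
Op 5: BEGIN: in_txn=True, pending={}
Op 6: ROLLBACK: discarded pending []; in_txn=False
Op 7: BEGIN: in_txn=True, pending={}
Op 8: ROLLBACK: discarded pending []; in_txn=False
Op 9: UPDATE c=27 (auto-commit; committed c=27)
Op 10: BEGIN: in_txn=True, pending={}
Final committed: {c=27, e=12}

Answer: 27 0 12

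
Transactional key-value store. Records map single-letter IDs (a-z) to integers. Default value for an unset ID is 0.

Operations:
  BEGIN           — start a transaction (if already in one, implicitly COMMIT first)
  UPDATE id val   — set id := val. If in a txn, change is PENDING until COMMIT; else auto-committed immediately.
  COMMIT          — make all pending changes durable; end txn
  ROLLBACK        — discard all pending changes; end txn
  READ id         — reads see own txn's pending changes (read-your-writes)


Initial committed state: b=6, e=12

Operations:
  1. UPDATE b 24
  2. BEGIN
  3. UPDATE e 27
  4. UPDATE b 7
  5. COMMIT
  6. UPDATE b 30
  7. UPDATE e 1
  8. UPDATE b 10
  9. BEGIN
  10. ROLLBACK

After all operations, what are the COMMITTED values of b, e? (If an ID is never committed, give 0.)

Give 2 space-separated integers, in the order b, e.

Initial committed: {b=6, e=12}
Op 1: UPDATE b=24 (auto-commit; committed b=24)
Op 2: BEGIN: in_txn=True, pending={}
Op 3: UPDATE e=27 (pending; pending now {e=27})
Op 4: UPDATE b=7 (pending; pending now {b=7, e=27})
Op 5: COMMIT: merged ['b', 'e'] into committed; committed now {b=7, e=27}
Op 6: UPDATE b=30 (auto-commit; committed b=30)
Op 7: UPDATE e=1 (auto-commit; committed e=1)
Op 8: UPDATE b=10 (auto-commit; committed b=10)
Op 9: BEGIN: in_txn=True, pending={}
Op 10: ROLLBACK: discarded pending []; in_txn=False
Final committed: {b=10, e=1}

Answer: 10 1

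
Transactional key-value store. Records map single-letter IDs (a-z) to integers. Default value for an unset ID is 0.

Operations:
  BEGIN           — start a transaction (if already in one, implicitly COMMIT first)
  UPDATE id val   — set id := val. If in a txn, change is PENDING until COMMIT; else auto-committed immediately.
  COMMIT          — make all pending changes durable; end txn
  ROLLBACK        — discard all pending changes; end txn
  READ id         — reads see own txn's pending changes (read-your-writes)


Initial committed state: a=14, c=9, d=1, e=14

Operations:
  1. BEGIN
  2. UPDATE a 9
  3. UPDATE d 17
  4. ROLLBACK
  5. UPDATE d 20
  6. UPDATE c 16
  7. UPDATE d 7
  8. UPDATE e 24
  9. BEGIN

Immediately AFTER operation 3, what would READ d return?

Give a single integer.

Initial committed: {a=14, c=9, d=1, e=14}
Op 1: BEGIN: in_txn=True, pending={}
Op 2: UPDATE a=9 (pending; pending now {a=9})
Op 3: UPDATE d=17 (pending; pending now {a=9, d=17})
After op 3: visible(d) = 17 (pending={a=9, d=17}, committed={a=14, c=9, d=1, e=14})

Answer: 17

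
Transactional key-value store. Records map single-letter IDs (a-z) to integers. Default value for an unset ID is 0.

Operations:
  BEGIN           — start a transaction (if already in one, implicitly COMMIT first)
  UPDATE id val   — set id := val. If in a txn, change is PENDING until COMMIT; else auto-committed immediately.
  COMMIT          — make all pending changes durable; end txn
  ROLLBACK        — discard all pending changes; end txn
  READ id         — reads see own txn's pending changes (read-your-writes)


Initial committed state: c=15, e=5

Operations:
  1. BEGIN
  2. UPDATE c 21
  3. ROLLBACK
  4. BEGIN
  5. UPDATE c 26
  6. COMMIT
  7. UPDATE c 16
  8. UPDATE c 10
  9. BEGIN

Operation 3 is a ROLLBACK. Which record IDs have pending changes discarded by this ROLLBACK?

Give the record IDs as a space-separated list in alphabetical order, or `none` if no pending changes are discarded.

Initial committed: {c=15, e=5}
Op 1: BEGIN: in_txn=True, pending={}
Op 2: UPDATE c=21 (pending; pending now {c=21})
Op 3: ROLLBACK: discarded pending ['c']; in_txn=False
Op 4: BEGIN: in_txn=True, pending={}
Op 5: UPDATE c=26 (pending; pending now {c=26})
Op 6: COMMIT: merged ['c'] into committed; committed now {c=26, e=5}
Op 7: UPDATE c=16 (auto-commit; committed c=16)
Op 8: UPDATE c=10 (auto-commit; committed c=10)
Op 9: BEGIN: in_txn=True, pending={}
ROLLBACK at op 3 discards: ['c']

Answer: c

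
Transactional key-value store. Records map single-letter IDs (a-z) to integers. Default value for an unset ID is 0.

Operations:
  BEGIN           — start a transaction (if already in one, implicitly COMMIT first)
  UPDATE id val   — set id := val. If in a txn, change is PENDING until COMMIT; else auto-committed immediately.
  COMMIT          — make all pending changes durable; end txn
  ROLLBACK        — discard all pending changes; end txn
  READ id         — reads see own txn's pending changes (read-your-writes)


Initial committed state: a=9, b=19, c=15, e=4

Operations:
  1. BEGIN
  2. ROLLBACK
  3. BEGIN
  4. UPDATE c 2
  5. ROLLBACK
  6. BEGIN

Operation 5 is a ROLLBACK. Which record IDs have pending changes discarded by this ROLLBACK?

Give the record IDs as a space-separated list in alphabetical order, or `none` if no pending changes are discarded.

Initial committed: {a=9, b=19, c=15, e=4}
Op 1: BEGIN: in_txn=True, pending={}
Op 2: ROLLBACK: discarded pending []; in_txn=False
Op 3: BEGIN: in_txn=True, pending={}
Op 4: UPDATE c=2 (pending; pending now {c=2})
Op 5: ROLLBACK: discarded pending ['c']; in_txn=False
Op 6: BEGIN: in_txn=True, pending={}
ROLLBACK at op 5 discards: ['c']

Answer: c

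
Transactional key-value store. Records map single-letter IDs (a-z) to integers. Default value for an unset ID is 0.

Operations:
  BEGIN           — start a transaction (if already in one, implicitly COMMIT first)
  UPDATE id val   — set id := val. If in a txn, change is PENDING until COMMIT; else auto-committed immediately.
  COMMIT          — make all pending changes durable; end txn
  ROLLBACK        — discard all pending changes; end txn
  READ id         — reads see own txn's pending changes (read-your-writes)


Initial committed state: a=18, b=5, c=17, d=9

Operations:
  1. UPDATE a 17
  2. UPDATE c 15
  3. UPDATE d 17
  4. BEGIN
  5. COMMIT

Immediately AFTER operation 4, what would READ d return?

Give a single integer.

Answer: 17

Derivation:
Initial committed: {a=18, b=5, c=17, d=9}
Op 1: UPDATE a=17 (auto-commit; committed a=17)
Op 2: UPDATE c=15 (auto-commit; committed c=15)
Op 3: UPDATE d=17 (auto-commit; committed d=17)
Op 4: BEGIN: in_txn=True, pending={}
After op 4: visible(d) = 17 (pending={}, committed={a=17, b=5, c=15, d=17})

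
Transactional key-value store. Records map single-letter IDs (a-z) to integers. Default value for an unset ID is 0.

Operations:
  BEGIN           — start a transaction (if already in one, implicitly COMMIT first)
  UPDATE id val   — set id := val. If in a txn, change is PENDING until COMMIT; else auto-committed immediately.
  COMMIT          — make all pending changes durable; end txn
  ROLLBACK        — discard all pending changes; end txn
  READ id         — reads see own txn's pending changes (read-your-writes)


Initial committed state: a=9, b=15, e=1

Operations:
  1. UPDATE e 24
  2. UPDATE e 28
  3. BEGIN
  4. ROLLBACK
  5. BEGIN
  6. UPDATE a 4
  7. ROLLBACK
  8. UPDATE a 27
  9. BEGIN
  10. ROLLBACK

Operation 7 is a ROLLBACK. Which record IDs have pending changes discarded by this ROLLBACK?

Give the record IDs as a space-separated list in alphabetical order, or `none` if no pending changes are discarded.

Initial committed: {a=9, b=15, e=1}
Op 1: UPDATE e=24 (auto-commit; committed e=24)
Op 2: UPDATE e=28 (auto-commit; committed e=28)
Op 3: BEGIN: in_txn=True, pending={}
Op 4: ROLLBACK: discarded pending []; in_txn=False
Op 5: BEGIN: in_txn=True, pending={}
Op 6: UPDATE a=4 (pending; pending now {a=4})
Op 7: ROLLBACK: discarded pending ['a']; in_txn=False
Op 8: UPDATE a=27 (auto-commit; committed a=27)
Op 9: BEGIN: in_txn=True, pending={}
Op 10: ROLLBACK: discarded pending []; in_txn=False
ROLLBACK at op 7 discards: ['a']

Answer: a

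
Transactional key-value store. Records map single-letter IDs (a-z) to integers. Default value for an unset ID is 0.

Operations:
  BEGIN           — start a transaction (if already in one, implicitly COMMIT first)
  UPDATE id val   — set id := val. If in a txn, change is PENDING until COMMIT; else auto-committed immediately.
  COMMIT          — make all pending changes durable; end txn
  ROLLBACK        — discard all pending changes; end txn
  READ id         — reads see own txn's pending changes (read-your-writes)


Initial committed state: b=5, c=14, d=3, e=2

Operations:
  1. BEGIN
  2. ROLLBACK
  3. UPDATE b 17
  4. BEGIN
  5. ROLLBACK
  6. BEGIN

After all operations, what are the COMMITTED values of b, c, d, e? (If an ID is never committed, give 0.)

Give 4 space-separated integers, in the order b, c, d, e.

Initial committed: {b=5, c=14, d=3, e=2}
Op 1: BEGIN: in_txn=True, pending={}
Op 2: ROLLBACK: discarded pending []; in_txn=False
Op 3: UPDATE b=17 (auto-commit; committed b=17)
Op 4: BEGIN: in_txn=True, pending={}
Op 5: ROLLBACK: discarded pending []; in_txn=False
Op 6: BEGIN: in_txn=True, pending={}
Final committed: {b=17, c=14, d=3, e=2}

Answer: 17 14 3 2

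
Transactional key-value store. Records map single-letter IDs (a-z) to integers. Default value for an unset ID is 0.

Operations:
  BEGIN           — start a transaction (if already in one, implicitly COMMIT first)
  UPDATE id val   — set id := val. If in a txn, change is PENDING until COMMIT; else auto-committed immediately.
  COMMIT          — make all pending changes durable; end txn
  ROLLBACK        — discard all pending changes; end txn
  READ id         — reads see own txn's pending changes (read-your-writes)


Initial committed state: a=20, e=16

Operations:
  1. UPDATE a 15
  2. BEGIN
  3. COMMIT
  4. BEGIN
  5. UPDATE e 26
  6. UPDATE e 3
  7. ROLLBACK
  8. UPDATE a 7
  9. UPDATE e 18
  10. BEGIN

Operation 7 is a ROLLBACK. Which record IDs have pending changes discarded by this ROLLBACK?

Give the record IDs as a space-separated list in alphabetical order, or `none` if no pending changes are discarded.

Initial committed: {a=20, e=16}
Op 1: UPDATE a=15 (auto-commit; committed a=15)
Op 2: BEGIN: in_txn=True, pending={}
Op 3: COMMIT: merged [] into committed; committed now {a=15, e=16}
Op 4: BEGIN: in_txn=True, pending={}
Op 5: UPDATE e=26 (pending; pending now {e=26})
Op 6: UPDATE e=3 (pending; pending now {e=3})
Op 7: ROLLBACK: discarded pending ['e']; in_txn=False
Op 8: UPDATE a=7 (auto-commit; committed a=7)
Op 9: UPDATE e=18 (auto-commit; committed e=18)
Op 10: BEGIN: in_txn=True, pending={}
ROLLBACK at op 7 discards: ['e']

Answer: e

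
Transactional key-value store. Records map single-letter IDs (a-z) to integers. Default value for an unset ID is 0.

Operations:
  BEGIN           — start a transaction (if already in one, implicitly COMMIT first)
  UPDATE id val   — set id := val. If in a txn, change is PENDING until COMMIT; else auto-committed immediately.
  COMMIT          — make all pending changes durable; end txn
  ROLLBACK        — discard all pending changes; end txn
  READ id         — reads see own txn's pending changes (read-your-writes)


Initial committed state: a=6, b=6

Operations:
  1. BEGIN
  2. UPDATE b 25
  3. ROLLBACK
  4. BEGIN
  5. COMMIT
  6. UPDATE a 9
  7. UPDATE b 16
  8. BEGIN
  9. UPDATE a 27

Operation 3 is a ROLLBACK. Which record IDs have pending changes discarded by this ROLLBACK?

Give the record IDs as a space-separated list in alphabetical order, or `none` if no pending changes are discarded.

Answer: b

Derivation:
Initial committed: {a=6, b=6}
Op 1: BEGIN: in_txn=True, pending={}
Op 2: UPDATE b=25 (pending; pending now {b=25})
Op 3: ROLLBACK: discarded pending ['b']; in_txn=False
Op 4: BEGIN: in_txn=True, pending={}
Op 5: COMMIT: merged [] into committed; committed now {a=6, b=6}
Op 6: UPDATE a=9 (auto-commit; committed a=9)
Op 7: UPDATE b=16 (auto-commit; committed b=16)
Op 8: BEGIN: in_txn=True, pending={}
Op 9: UPDATE a=27 (pending; pending now {a=27})
ROLLBACK at op 3 discards: ['b']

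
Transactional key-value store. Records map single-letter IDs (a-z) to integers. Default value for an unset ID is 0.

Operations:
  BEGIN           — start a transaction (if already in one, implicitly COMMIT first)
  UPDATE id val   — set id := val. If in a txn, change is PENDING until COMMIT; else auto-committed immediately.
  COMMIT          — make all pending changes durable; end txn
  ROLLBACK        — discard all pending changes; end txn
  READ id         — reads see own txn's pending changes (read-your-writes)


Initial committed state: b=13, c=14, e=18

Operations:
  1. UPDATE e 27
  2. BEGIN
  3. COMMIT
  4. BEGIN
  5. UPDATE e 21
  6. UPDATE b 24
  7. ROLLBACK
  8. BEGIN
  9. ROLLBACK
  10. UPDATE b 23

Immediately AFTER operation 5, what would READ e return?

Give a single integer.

Answer: 21

Derivation:
Initial committed: {b=13, c=14, e=18}
Op 1: UPDATE e=27 (auto-commit; committed e=27)
Op 2: BEGIN: in_txn=True, pending={}
Op 3: COMMIT: merged [] into committed; committed now {b=13, c=14, e=27}
Op 4: BEGIN: in_txn=True, pending={}
Op 5: UPDATE e=21 (pending; pending now {e=21})
After op 5: visible(e) = 21 (pending={e=21}, committed={b=13, c=14, e=27})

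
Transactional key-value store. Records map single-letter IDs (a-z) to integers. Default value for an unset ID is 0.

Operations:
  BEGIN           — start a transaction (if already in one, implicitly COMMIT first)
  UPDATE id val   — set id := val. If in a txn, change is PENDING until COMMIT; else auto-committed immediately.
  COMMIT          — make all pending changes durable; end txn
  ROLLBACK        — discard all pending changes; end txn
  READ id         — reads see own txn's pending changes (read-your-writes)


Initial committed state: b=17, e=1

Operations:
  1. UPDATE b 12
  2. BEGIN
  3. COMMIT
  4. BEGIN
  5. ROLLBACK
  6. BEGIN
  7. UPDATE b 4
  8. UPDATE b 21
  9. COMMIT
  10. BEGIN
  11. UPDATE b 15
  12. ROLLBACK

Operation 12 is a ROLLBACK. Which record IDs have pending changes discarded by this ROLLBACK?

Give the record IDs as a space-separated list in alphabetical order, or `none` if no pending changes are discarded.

Answer: b

Derivation:
Initial committed: {b=17, e=1}
Op 1: UPDATE b=12 (auto-commit; committed b=12)
Op 2: BEGIN: in_txn=True, pending={}
Op 3: COMMIT: merged [] into committed; committed now {b=12, e=1}
Op 4: BEGIN: in_txn=True, pending={}
Op 5: ROLLBACK: discarded pending []; in_txn=False
Op 6: BEGIN: in_txn=True, pending={}
Op 7: UPDATE b=4 (pending; pending now {b=4})
Op 8: UPDATE b=21 (pending; pending now {b=21})
Op 9: COMMIT: merged ['b'] into committed; committed now {b=21, e=1}
Op 10: BEGIN: in_txn=True, pending={}
Op 11: UPDATE b=15 (pending; pending now {b=15})
Op 12: ROLLBACK: discarded pending ['b']; in_txn=False
ROLLBACK at op 12 discards: ['b']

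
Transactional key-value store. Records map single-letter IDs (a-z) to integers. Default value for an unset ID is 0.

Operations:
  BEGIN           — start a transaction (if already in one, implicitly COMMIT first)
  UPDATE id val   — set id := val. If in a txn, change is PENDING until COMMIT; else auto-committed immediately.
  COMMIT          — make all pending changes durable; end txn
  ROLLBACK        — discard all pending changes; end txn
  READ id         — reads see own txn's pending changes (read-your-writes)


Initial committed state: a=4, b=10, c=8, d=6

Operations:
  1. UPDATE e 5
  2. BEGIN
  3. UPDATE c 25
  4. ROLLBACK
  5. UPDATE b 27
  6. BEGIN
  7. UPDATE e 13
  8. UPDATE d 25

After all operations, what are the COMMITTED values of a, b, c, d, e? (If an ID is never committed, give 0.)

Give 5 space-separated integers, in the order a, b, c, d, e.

Initial committed: {a=4, b=10, c=8, d=6}
Op 1: UPDATE e=5 (auto-commit; committed e=5)
Op 2: BEGIN: in_txn=True, pending={}
Op 3: UPDATE c=25 (pending; pending now {c=25})
Op 4: ROLLBACK: discarded pending ['c']; in_txn=False
Op 5: UPDATE b=27 (auto-commit; committed b=27)
Op 6: BEGIN: in_txn=True, pending={}
Op 7: UPDATE e=13 (pending; pending now {e=13})
Op 8: UPDATE d=25 (pending; pending now {d=25, e=13})
Final committed: {a=4, b=27, c=8, d=6, e=5}

Answer: 4 27 8 6 5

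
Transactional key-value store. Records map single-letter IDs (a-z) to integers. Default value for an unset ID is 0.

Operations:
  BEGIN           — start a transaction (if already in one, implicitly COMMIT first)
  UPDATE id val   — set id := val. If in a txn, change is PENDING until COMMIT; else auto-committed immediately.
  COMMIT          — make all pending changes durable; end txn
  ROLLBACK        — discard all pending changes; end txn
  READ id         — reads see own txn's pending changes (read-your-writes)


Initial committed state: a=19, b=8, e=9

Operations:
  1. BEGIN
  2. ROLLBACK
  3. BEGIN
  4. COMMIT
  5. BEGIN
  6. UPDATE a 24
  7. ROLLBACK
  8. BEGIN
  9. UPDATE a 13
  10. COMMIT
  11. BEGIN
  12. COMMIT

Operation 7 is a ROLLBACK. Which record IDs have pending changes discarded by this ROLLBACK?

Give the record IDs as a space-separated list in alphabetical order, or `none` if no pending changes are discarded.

Answer: a

Derivation:
Initial committed: {a=19, b=8, e=9}
Op 1: BEGIN: in_txn=True, pending={}
Op 2: ROLLBACK: discarded pending []; in_txn=False
Op 3: BEGIN: in_txn=True, pending={}
Op 4: COMMIT: merged [] into committed; committed now {a=19, b=8, e=9}
Op 5: BEGIN: in_txn=True, pending={}
Op 6: UPDATE a=24 (pending; pending now {a=24})
Op 7: ROLLBACK: discarded pending ['a']; in_txn=False
Op 8: BEGIN: in_txn=True, pending={}
Op 9: UPDATE a=13 (pending; pending now {a=13})
Op 10: COMMIT: merged ['a'] into committed; committed now {a=13, b=8, e=9}
Op 11: BEGIN: in_txn=True, pending={}
Op 12: COMMIT: merged [] into committed; committed now {a=13, b=8, e=9}
ROLLBACK at op 7 discards: ['a']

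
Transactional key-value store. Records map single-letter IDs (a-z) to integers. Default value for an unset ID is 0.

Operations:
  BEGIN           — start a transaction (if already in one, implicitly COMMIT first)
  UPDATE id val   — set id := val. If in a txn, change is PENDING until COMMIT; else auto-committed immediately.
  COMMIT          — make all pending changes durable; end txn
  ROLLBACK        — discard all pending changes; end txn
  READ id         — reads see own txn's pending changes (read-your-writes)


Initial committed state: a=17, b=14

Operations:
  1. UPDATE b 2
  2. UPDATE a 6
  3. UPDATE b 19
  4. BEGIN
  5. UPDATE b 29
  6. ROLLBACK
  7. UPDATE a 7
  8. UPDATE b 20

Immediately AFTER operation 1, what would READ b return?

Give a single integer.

Initial committed: {a=17, b=14}
Op 1: UPDATE b=2 (auto-commit; committed b=2)
After op 1: visible(b) = 2 (pending={}, committed={a=17, b=2})

Answer: 2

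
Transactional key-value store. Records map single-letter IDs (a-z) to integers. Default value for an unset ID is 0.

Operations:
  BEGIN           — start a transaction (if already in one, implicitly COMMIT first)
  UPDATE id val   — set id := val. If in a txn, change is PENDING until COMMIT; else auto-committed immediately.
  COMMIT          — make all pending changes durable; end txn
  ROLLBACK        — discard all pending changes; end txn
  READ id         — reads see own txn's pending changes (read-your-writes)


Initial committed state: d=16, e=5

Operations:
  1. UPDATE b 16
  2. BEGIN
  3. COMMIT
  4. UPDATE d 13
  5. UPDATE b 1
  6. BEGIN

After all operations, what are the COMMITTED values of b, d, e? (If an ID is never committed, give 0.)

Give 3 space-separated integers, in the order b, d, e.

Initial committed: {d=16, e=5}
Op 1: UPDATE b=16 (auto-commit; committed b=16)
Op 2: BEGIN: in_txn=True, pending={}
Op 3: COMMIT: merged [] into committed; committed now {b=16, d=16, e=5}
Op 4: UPDATE d=13 (auto-commit; committed d=13)
Op 5: UPDATE b=1 (auto-commit; committed b=1)
Op 6: BEGIN: in_txn=True, pending={}
Final committed: {b=1, d=13, e=5}

Answer: 1 13 5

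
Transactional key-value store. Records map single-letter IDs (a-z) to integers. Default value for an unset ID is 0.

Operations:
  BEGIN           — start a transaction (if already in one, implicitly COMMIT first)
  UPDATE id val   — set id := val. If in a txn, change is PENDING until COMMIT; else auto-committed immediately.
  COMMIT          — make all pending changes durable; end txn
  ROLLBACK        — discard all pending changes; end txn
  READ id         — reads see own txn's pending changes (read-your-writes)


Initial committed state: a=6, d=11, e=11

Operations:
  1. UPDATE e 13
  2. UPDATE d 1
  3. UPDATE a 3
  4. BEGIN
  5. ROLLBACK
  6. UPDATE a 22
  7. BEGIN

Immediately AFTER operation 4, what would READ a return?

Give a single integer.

Initial committed: {a=6, d=11, e=11}
Op 1: UPDATE e=13 (auto-commit; committed e=13)
Op 2: UPDATE d=1 (auto-commit; committed d=1)
Op 3: UPDATE a=3 (auto-commit; committed a=3)
Op 4: BEGIN: in_txn=True, pending={}
After op 4: visible(a) = 3 (pending={}, committed={a=3, d=1, e=13})

Answer: 3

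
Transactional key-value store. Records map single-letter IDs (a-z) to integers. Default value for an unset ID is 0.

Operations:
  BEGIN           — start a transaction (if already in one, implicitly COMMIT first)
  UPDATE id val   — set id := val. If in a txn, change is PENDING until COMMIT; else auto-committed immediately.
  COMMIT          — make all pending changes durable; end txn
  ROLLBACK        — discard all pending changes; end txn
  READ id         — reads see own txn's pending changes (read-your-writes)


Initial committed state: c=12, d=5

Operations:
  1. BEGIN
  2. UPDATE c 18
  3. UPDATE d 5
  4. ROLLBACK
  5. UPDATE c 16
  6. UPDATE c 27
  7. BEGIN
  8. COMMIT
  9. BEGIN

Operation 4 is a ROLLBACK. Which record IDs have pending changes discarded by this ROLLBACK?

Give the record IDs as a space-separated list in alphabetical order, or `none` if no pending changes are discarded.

Initial committed: {c=12, d=5}
Op 1: BEGIN: in_txn=True, pending={}
Op 2: UPDATE c=18 (pending; pending now {c=18})
Op 3: UPDATE d=5 (pending; pending now {c=18, d=5})
Op 4: ROLLBACK: discarded pending ['c', 'd']; in_txn=False
Op 5: UPDATE c=16 (auto-commit; committed c=16)
Op 6: UPDATE c=27 (auto-commit; committed c=27)
Op 7: BEGIN: in_txn=True, pending={}
Op 8: COMMIT: merged [] into committed; committed now {c=27, d=5}
Op 9: BEGIN: in_txn=True, pending={}
ROLLBACK at op 4 discards: ['c', 'd']

Answer: c d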